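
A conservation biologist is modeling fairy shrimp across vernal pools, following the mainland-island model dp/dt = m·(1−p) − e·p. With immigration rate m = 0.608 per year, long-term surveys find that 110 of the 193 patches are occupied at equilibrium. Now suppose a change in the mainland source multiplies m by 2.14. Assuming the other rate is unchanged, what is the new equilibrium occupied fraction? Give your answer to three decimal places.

0.739

Observed p* = 110/193 = 0.56995.
Balance m(1−p*) = e·p* gives e = m(1−p*)/p* = 0.608×0.43005/0.56995 = 0.45876.
New p* = m/(m+e) = 1.30112/(1.30112+0.45876) = 0.73932.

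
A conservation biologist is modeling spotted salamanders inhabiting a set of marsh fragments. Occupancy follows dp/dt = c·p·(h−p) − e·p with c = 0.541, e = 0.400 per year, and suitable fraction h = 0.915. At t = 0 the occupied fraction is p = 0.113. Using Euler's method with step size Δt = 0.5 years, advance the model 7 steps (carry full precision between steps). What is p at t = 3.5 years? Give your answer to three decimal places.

Update rule: p ← p + [c·p·(h−p) − e·p]·Δt with Δt = 0.5.
p: 0.11300 → 0.11491  (Δp = +0.00191)
p: 0.11491 → 0.11680  (Δp = +0.00189)
p: 0.11680 → 0.11866  (Δp = +0.00186)
p: 0.11866 → 0.12049  (Δp = +0.00183)
p: 0.12049 → 0.12229  (Δp = +0.00180)
p: 0.12229 → 0.12405  (Δp = +0.00176)
p: 0.12405 → 0.12578  (Δp = +0.00173)

0.126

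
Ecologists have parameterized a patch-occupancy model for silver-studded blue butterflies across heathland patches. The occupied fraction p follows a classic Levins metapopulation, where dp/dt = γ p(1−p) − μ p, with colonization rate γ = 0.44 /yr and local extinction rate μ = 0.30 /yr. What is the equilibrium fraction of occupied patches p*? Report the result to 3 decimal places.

Setting dp/dt = 0 and dividing through by p* gives γ·(1−p*) = μ.
So p* = 1 − μ/γ = 1 − 0.30/0.44 = 1 − 0.6818 = 0.3182.

0.318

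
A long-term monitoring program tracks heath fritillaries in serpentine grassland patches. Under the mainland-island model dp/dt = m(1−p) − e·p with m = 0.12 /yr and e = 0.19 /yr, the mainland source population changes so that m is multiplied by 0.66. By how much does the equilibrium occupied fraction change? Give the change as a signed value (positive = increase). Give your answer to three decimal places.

-0.093

Before: p* = 0.12/(0.12+0.19) = 0.3871.
After: m = 0.0792, e = 0.19; p* = 0.0792/0.2692 = 0.2942.
Δp* = 0.2942 − 0.3871 = -0.0929.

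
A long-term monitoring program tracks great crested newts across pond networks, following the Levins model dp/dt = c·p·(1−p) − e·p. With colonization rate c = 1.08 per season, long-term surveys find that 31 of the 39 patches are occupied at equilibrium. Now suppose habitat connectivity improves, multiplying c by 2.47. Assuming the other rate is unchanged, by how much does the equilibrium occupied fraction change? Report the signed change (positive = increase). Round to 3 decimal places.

Observed p* = 31/39 = 0.79487.
Balance c(1−p*) = e gives e = 1.08×(1 − 0.79487) = 0.22154.
New p* = 1 − e/c = 1 − 0.22154/2.66760 = 0.91695.
Δp* = 0.91695 − 0.79487 = +0.12208.

0.122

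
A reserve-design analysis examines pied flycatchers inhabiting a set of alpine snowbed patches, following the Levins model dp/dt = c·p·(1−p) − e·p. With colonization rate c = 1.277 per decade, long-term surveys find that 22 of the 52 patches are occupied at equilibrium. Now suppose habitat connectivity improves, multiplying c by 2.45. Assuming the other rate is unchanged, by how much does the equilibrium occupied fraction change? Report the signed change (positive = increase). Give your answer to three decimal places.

Observed p* = 22/52 = 0.42308.
Balance c(1−p*) = e gives e = 1.277×(1 − 0.42308) = 0.73673.
New p* = 1 − e/c = 1 − 0.73673/3.12865 = 0.76452.
Δp* = 0.76452 − 0.42308 = +0.34144.

0.341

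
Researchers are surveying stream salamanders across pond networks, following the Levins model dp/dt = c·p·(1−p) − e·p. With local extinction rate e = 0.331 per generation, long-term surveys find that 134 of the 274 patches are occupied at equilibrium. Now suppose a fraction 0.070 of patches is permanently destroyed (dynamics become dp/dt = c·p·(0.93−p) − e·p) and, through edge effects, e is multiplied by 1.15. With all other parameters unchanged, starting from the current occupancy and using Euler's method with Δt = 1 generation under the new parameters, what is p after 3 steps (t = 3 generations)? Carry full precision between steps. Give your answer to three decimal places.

0.395

Observed p* = 134/274 = 0.48905.
Balance c(1−p*) = e gives c = e/(1 − 0.48905) = 0.331/0.51095 = 0.64781.
Starting from p₀ = 0.48905; update p ← p + (dp/dt)·Δt with the new parameters.
step 1: Δp = -0.04646, p = 0.44259
step 2: Δp = -0.02872, p = 0.41387
step 3: Δp = -0.01916, p = 0.39471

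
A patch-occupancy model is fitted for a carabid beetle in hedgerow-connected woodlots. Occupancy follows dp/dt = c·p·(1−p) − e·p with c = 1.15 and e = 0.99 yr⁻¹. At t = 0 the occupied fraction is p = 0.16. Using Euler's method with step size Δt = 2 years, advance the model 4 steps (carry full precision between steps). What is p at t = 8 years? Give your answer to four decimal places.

Update rule: p ← p + [c·p·(1−p) − e·p]·Δt with Δt = 2.
t = 2: p = 0.16000 + (-0.00768) = 0.15232
t = 4: p = 0.15232 + (-0.00462) = 0.14770
t = 6: p = 0.14770 + (-0.00291) = 0.14479
t = 8: p = 0.14479 + (-0.00188) = 0.14290

0.1429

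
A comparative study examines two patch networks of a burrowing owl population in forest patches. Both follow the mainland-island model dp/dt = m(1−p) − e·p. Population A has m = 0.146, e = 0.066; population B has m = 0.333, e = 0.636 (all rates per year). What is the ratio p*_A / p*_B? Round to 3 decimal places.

A: p*_A = m/(m+e) = 0.146/0.2120 = 0.6887.
B: p*_B = 0.333/0.9690 = 0.3437.
p*_A / p*_B = 0.6887/0.3437 = 2.0040.

2.004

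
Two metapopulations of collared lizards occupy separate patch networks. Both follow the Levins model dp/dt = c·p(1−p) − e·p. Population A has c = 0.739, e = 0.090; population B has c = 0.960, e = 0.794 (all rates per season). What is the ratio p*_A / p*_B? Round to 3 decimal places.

5.079

A: p*_A = 1 − 0.090/0.739 = 0.8782.
B: p*_B = 1 − 0.794/0.960 = 0.1729.
p*_A / p*_B = 0.8782/0.1729 = 5.0788.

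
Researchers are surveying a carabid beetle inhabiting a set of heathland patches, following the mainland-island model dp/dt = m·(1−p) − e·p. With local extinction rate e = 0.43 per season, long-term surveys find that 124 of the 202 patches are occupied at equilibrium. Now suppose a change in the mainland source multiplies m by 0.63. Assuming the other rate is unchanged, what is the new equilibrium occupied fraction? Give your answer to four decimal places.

Observed p* = 124/202 = 0.61386.
Balance m(1−p*) = e·p* gives m = e·p*/(1−p*) = 0.43×0.61386/0.38614 = 0.68359.
New p* = m/(m+e) = 0.43066/(0.43066+0.43000) = 0.50038.

0.5004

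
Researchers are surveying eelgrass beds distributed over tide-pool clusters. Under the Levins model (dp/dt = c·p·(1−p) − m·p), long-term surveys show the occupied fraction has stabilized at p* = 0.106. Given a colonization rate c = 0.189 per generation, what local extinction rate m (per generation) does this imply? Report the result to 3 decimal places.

0.169

At equilibrium c(1−p*) = m.
m = 0.189 × (1 − 0.106) = 0.189 × 0.8940 = 0.1690.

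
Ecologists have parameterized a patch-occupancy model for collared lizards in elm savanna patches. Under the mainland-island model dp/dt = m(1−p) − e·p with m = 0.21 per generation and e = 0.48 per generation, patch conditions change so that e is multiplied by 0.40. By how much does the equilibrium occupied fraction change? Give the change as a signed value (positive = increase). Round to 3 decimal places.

Before: p* = 0.21/(0.21+0.48) = 0.3043.
After: m = 0.21, e = 0.192; p* = 0.21/0.4020 = 0.5224.
Δp* = 0.5224 − 0.3043 = +0.2180.

0.218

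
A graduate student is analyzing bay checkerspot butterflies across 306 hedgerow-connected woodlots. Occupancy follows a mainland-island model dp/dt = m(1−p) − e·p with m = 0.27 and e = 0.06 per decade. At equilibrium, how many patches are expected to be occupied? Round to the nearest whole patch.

250

p* = m/(m+e) = 0.27/0.3300 = 0.8182.
Expected occupied patches = N × p* = 306 × 0.8182 = 250.36 ≈ 250.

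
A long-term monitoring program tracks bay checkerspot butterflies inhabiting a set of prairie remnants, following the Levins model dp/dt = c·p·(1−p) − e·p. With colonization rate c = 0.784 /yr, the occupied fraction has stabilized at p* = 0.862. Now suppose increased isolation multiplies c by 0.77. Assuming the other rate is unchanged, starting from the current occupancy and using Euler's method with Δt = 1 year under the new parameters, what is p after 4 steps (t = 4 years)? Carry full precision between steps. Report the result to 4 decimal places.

0.8232

Balance c(1−p*) = e gives e = 0.784×(1 − 0.86200) = 0.10819.
Starting from p₀ = 0.86200; update p ← p + (dp/dt)·Δt with the new parameters.
  1  |  dp/dt·Δt = -0.021450  |  p_1 = 0.840550
  2  |  dp/dt·Δt = -0.010032  |  p_2 = 0.830518
  3  |  dp/dt·Δt = -0.004883  |  p_3 = 0.825635
  4  |  dp/dt·Δt = -0.002420  |  p_4 = 0.823215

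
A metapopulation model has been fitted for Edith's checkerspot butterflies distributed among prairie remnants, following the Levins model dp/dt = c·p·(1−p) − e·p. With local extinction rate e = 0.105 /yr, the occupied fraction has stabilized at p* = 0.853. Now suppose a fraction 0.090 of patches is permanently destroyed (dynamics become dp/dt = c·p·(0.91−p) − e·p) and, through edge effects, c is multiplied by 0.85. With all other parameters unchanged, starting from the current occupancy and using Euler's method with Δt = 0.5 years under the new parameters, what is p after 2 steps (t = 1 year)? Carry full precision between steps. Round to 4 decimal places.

0.8015

Balance c(1−p*) = e gives c = e/(1 − 0.85300) = 0.105/0.14700 = 0.71429.
Starting from p₀ = 0.85300; update p ← p + (dp/dt)·Δt with the new parameters.
p: 0.85300 → 0.82298  (Δp = -0.03002)
p: 0.82298 → 0.80151  (Δp = -0.02147)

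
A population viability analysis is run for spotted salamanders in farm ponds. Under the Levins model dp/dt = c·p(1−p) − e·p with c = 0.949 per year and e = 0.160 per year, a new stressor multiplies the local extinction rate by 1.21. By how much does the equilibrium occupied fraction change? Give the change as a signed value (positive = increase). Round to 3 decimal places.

Before: p* = 1 − 0.160/0.949 = 0.8314.
After the change, c = 0.949, e = 0.1936, so p* = 1 − 0.1936/0.949 = 0.7960.
Δp* = 0.7960 − 0.8314 = -0.0354.

-0.035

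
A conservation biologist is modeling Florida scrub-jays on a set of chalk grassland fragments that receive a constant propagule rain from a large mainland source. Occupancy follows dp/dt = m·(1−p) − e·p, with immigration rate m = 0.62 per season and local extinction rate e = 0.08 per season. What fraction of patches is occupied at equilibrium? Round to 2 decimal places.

At equilibrium the propagule rain into empty patches balances local extinction: m(1−p*) = e·p*.
p* = m/(m+e) = 0.62/(0.62+0.08) = 0.62/0.7000 = 0.8857.

0.89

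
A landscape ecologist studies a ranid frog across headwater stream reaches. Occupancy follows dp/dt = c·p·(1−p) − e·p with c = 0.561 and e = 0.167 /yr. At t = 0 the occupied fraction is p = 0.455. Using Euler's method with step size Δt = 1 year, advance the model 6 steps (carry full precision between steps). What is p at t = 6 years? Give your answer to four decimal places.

Update rule: p ← p + [c·p·(1−p) − e·p]·Δt with Δt = 1.
step 1: Δp = +0.06313, p = 0.51813
step 2: Δp = +0.05354, p = 0.57167
step 3: Δp = +0.04190, p = 0.61357
step 4: Δp = +0.03055, p = 0.64412
step 5: Δp = +0.02103, p = 0.66515
step 6: Δp = +0.01387, p = 0.67902

0.6790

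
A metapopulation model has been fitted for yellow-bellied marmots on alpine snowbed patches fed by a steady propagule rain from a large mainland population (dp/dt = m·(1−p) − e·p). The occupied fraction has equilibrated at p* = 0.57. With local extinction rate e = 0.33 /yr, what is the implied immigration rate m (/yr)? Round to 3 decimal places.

At equilibrium m(1−p*) = e·p*, so m = e·p*/(1−p*).
m = 0.33 × 0.57 / 0.4300 = 0.1881/0.4300 = 0.4374.

0.437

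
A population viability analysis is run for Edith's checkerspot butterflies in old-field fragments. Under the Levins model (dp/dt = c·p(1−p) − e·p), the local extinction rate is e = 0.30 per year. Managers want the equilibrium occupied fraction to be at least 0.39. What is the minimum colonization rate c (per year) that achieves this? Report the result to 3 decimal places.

p* = 1 − e/c ≥ 0.39 requires e/c ≤ 0.6100, i.e. c ≥ e/0.6100.
c_min = 0.30/0.6100 = 0.4918.

0.492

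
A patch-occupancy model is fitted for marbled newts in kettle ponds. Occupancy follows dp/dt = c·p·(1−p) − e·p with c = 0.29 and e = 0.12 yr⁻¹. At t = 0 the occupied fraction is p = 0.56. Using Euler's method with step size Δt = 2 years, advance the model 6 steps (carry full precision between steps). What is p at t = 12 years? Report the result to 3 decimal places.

Update rule: p ← p + [c·p·(1−p) − e·p]·Δt with Δt = 2.
step 1: Δp = +0.00851, p = 0.56851
step 2: Δp = +0.00583, p = 0.57435
step 3: Δp = +0.00395, p = 0.57830
step 4: Δp = +0.00265, p = 0.58095
step 5: Δp = +0.00177, p = 0.58272
step 6: Δp = +0.00118, p = 0.58390

0.584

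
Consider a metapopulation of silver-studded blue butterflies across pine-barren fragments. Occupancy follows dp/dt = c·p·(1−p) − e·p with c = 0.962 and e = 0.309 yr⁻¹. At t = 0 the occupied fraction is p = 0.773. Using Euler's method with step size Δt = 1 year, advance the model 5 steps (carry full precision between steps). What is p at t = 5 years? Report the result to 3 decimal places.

0.679

Update rule: p ← p + [c·p·(1−p) − e·p]·Δt with Δt = 1.
p: 0.77300 → 0.70295  (Δp = -0.07005)
p: 0.70295 → 0.68661  (Δp = -0.01633)
p: 0.68661 → 0.68145  (Δp = -0.00516)
p: 0.68145 → 0.67971  (Δp = -0.00174)
p: 0.67971 → 0.67911  (Δp = -0.00060)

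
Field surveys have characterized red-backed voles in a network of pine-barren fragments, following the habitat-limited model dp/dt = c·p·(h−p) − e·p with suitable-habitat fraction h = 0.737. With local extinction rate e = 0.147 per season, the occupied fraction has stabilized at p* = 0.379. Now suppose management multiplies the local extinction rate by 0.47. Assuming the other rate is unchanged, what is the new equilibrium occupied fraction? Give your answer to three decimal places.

Balance c(h−p*) = e gives c = e/(0.737 − 0.37900) = 0.147/0.35800 = 0.41061.
New p* = 0.737 − e/c = 0.737 − 0.06909/0.41061 = 0.56874.

0.569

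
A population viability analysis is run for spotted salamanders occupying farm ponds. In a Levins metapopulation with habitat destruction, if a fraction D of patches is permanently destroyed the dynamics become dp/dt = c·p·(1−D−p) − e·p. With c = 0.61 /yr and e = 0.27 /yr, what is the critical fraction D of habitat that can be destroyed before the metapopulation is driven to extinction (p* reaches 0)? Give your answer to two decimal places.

The nontrivial equilibrium is p* = (1−D) − e/c; extinction occurs when this hits zero.
So D_crit = 1 − e/c = 1 − 0.27/0.61 = 1 − 0.4426 = 0.5574.
This equals the undisturbed p*, a classic result of Lande's extension.

0.56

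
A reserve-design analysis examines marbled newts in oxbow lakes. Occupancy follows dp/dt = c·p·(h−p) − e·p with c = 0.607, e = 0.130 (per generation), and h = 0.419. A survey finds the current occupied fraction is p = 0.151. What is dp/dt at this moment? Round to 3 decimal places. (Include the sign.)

0.005

Colonization term: c·p·(h−p) = 0.607×0.151×0.2680 = 0.02456.
Extinction term: e·p = 0.01963.
dp/dt = 0.02456 − 0.01963 = 0.00493.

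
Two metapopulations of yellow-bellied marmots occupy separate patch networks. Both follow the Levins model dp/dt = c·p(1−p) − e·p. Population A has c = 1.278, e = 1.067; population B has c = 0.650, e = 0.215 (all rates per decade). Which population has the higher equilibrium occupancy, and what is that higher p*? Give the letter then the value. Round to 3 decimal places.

B, 0.669

A: p*_A = 1 − 1.067/1.278 = 0.1651.
B: p*_B = 1 − 0.215/0.650 = 0.6692.
B is higher at 0.6692.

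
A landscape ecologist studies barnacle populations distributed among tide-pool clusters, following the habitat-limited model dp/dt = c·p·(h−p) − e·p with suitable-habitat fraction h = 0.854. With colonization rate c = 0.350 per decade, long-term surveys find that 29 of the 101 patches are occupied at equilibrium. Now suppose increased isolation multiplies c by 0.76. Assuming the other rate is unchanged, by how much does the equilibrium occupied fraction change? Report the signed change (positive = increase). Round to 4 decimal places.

Observed p* = 29/101 = 0.28713.
Balance c(h−p*) = e gives e = 0.350×(0.854 − 0.28713) = 0.19840.
New p* = 0.854 − e/c = 0.854 − 0.19840/0.26600 = 0.10814.
Δp* = 0.10814 − 0.28713 = -0.17899.

-0.1790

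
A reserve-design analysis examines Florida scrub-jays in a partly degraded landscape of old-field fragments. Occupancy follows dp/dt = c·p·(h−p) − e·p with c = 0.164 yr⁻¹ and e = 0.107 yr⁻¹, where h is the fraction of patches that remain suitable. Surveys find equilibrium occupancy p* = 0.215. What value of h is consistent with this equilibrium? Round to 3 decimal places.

0.867

At equilibrium c(h−p*) = e, so h = p* + e/c.
h = 0.215 + 0.107/0.164 = 0.215 + 0.6524 = 0.8674.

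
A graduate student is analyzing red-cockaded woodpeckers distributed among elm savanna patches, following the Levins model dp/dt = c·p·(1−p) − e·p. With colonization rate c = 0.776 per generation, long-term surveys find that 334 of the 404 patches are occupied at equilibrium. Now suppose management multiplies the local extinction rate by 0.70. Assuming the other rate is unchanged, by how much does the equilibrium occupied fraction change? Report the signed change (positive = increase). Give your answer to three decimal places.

Observed p* = 334/404 = 0.82673.
Balance c(1−p*) = e gives e = 0.776×(1 − 0.82673) = 0.13446.
New p* = 1 − e/c = 1 − 0.09412/0.77600 = 0.87871.
Δp* = 0.87871 − 0.82673 = +0.05198.

0.052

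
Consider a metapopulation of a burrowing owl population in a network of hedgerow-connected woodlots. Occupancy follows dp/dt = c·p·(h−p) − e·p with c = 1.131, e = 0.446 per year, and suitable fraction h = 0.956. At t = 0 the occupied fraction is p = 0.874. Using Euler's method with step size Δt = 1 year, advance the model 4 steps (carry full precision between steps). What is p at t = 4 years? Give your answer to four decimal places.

Update rule: p ← p + [c·p·(h−p) − e·p]·Δt with Δt = 1.
p: 0.87400 → 0.56525  (Δp = -0.30875)
p: 0.56525 → 0.56295  (Δp = -0.00230)
p: 0.56295 → 0.56213  (Δp = -0.00083)
p: 0.56213 → 0.56183  (Δp = -0.00030)

0.5618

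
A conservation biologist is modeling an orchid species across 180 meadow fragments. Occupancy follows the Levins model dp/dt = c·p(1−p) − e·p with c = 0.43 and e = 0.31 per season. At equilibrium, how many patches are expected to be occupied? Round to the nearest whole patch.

50

p* = 1 − e/c = 1 − 0.31/0.43 = 0.2791.
Expected occupied patches = N × p* = 180 × 0.2791 = 50.23 ≈ 50.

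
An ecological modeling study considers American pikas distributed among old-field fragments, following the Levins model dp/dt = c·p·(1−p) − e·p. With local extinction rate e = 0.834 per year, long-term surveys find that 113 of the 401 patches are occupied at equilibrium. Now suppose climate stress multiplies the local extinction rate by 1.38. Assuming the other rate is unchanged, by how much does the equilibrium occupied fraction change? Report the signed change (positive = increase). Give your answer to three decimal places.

-0.273

Observed p* = 113/401 = 0.28180.
Balance c(1−p*) = e gives c = e/(1 − 0.28180) = 0.834/0.71820 = 1.16124.
New p* = 1 − e/c = 1 − 1.15092/1.16124 = 0.00889.
Δp* = 0.00889 − 0.28180 = -0.27291.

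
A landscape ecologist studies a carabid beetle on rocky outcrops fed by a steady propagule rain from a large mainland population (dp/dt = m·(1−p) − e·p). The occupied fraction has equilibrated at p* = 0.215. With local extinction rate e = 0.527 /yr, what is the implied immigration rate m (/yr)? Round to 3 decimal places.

At equilibrium m(1−p*) = e·p*, so m = e·p*/(1−p*).
m = 0.527 × 0.215 / 0.7850 = 0.1133/0.7850 = 0.1443.

0.144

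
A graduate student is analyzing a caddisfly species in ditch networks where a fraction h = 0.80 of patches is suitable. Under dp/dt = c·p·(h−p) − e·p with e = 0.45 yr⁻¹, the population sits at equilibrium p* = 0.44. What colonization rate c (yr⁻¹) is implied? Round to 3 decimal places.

At equilibrium c(h−p*) = e, so c = e/(h−p*).
c = 0.45/(0.80 − 0.44) = 0.45/0.3600 = 1.2500.

1.250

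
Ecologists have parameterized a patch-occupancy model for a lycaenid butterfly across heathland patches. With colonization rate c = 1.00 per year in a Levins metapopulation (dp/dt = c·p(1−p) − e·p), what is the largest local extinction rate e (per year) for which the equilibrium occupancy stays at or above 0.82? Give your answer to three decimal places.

0.180

1 − e/c ≥ 0.82 ⇒ e ≤ c(1 − 0.82) = 1.00 × 0.1800.
e_max = 0.1800.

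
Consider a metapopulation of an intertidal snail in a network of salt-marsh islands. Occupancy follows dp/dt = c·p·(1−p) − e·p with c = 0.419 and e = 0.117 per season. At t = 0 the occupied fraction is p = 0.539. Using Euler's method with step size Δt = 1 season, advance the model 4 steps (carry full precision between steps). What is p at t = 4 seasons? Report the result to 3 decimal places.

Update rule: p ← p + [c·p·(1−p) − e·p]·Δt with Δt = 1.
t = 1: p = 0.53900 + (+0.04105) = 0.58005
t = 2: p = 0.58005 + (+0.03420) = 0.61425
t = 3: p = 0.61425 + (+0.02741) = 0.64166
t = 4: p = 0.64166 + (+0.02127) = 0.66293

0.663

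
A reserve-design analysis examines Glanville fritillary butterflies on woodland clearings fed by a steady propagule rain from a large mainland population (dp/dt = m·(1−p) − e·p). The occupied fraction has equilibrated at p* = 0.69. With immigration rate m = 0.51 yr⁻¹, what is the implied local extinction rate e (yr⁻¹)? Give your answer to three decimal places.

0.229

At equilibrium m(1−p*) = e·p*, so e = m(1−p*)/p*.
e = 0.51 × 0.3100 / 0.69 = 0.2291.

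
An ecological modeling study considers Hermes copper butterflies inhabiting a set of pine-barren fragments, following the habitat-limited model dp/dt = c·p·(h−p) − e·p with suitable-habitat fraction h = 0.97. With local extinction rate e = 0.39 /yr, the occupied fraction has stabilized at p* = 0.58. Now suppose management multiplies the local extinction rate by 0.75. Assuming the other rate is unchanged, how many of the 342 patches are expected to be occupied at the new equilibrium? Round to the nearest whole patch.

Balance c(h−p*) = e gives c = e/(0.97 − 0.58000) = 0.39/0.39000 = 1.00000.
New p* = 0.97 − e/c = 0.97 − 0.29250/1.00000 = 0.67750.
Expected occupied = 342 × 0.67750 = 231.70 ≈ 232.

232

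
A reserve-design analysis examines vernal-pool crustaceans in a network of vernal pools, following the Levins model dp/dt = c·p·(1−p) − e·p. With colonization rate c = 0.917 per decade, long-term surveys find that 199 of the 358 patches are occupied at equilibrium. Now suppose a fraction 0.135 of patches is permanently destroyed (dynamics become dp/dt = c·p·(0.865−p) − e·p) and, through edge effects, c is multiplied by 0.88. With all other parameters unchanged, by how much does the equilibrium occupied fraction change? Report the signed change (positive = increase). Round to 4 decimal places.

-0.1956

Observed p* = 199/358 = 0.55587.
Balance c(1−p*) = e gives e = 0.917×(1 − 0.55587) = 0.40727.
New p* = 0.865 − e/c = 0.865 − 0.40727/0.80696 = 0.36030.
Δp* = 0.36030 − 0.55587 = -0.19557.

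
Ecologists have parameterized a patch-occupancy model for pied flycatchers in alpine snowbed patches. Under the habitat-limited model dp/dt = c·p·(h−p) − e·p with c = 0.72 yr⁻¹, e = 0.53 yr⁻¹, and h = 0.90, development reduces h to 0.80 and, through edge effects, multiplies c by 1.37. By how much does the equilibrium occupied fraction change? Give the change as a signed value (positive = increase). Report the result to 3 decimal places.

0.099

Before: p* = h − e/c = 0.90 − 0.53/0.72 = 0.90 − 0.7361 = 0.1639.
After: c = 0.9864, e = 0.53, h = 0.80; p* = 0.80 − 0.53/0.9864 = 0.2627.
Δp* = 0.2627 − 0.1639 = +0.0988.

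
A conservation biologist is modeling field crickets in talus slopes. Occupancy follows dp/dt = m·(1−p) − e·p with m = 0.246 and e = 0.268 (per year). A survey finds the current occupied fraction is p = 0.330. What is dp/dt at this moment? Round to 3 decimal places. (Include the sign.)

0.076

Colonization term: m·(1−p) = 0.246×0.6700 = 0.16482.
Extinction term: e·p = 0.08844.
dp/dt = 0.16482 − 0.08844 = 0.07638.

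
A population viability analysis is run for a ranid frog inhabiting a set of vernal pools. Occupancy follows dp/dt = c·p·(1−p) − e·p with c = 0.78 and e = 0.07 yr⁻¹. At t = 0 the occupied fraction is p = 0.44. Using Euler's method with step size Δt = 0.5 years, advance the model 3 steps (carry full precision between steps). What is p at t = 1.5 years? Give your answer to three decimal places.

Update rule: p ← p + [c·p·(1−p) − e·p]·Δt with Δt = 0.5.
step 1: Δp = +0.08070, p = 0.52070
step 2: Δp = +0.07911, p = 0.59980
step 3: Δp = +0.07262, p = 0.67243

0.672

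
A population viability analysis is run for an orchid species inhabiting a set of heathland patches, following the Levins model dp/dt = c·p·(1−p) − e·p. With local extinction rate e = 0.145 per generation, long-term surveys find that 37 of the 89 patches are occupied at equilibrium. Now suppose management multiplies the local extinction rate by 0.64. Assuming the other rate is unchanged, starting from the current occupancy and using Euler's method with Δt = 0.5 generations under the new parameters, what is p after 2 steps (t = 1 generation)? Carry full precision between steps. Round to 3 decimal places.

Observed p* = 37/89 = 0.41573.
Balance c(1−p*) = e gives c = e/(1 − 0.41573) = 0.145/0.58427 = 0.24817.
Starting from p₀ = 0.41573; update p ← p + (dp/dt)·Δt with the new parameters.
t = 0.5: p = 0.41573 + (+0.01085) = 0.42658
t = 1: p = 0.42658 + (+0.01056) = 0.43714

0.437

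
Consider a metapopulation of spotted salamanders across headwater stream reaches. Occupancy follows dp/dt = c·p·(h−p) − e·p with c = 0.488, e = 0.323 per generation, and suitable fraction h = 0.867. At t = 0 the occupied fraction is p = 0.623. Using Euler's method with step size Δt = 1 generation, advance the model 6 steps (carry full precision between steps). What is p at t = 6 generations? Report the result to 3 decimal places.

0.305

Update rule: p ← p + [c·p·(h−p) − e·p]·Δt with Δt = 1.
  1  |  dp/dt·Δt = -0.127047  |  p_1 = 0.495953
  2  |  dp/dt·Δt = -0.070390  |  p_2 = 0.425563
  3  |  dp/dt·Δt = -0.045781  |  p_3 = 0.379781
  4  |  dp/dt·Δt = -0.032372  |  p_4 = 0.347410
  5  |  dp/dt·Δt = -0.024124  |  p_5 = 0.323286
  6  |  dp/dt·Δt = -0.018643  |  p_6 = 0.304643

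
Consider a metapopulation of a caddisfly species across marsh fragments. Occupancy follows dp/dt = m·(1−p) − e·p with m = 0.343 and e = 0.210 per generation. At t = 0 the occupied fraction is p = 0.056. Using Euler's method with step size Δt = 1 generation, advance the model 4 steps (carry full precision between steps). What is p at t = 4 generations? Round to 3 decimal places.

0.598

Update rule: p ← p + [m·(1−p) − e·p]·Δt with Δt = 1.
t = 1: p = 0.05600 + (+0.31203) = 0.36803
t = 2: p = 0.36803 + (+0.13948) = 0.50751
t = 3: p = 0.50751 + (+0.06235) = 0.56986
t = 4: p = 0.56986 + (+0.02787) = 0.59773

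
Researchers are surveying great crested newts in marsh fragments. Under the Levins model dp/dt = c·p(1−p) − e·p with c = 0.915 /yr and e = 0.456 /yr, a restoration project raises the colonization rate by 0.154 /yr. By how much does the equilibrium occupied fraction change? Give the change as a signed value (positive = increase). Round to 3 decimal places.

0.072

Before: p* = 1 − 0.456/0.915 = 0.5016.
After the change, c = 1.069, e = 0.456, so p* = 1 − 0.456/1.069 = 0.5734.
Δp* = 0.5734 − 0.5016 = +0.0718.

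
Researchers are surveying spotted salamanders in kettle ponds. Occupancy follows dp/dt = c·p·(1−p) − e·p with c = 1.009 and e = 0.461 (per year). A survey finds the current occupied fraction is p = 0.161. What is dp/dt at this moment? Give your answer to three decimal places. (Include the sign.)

0.062

Colonization term: c·p·(1−p) = 1.009×0.161×0.8390 = 0.13629.
Extinction term: e·p = 0.07422.
dp/dt = 0.13629 − 0.07422 = 0.06207.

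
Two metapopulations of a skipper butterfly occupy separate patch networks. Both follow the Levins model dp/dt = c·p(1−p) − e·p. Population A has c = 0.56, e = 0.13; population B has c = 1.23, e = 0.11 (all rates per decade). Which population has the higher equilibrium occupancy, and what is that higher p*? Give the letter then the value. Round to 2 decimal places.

B, 0.91

A: p*_A = 1 − 0.13/0.56 = 0.7679.
B: p*_B = 1 − 0.11/1.23 = 0.9106.
B is higher at 0.9106.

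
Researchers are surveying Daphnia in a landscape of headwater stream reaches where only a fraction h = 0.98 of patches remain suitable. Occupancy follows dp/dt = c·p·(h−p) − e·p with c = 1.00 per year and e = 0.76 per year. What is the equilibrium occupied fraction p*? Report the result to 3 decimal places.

0.220

Setting dp/dt = 0 and dividing by p* gives c·(h−p*) = e.
So p* = h − e/c = 0.98 − 0.76/1.00 = 0.98 − 0.7600 = 0.2200.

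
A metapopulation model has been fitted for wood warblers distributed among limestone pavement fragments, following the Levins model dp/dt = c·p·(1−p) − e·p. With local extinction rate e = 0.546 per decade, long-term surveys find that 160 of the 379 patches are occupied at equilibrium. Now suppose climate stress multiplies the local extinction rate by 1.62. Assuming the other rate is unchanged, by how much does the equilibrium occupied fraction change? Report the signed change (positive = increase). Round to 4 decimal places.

-0.3583

Observed p* = 160/379 = 0.42216.
Balance c(1−p*) = e gives c = e/(1 − 0.42216) = 0.546/0.57784 = 0.94490.
New p* = 1 − e/c = 1 − 0.88452/0.94490 = 0.06390.
Δp* = 0.06390 − 0.42216 = -0.35826.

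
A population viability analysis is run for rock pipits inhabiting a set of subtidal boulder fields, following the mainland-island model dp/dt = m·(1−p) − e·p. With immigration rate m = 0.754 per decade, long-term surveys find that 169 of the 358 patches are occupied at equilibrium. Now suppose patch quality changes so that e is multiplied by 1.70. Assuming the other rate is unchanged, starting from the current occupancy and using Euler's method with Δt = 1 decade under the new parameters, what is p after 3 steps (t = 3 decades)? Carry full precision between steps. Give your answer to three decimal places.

Observed p* = 169/358 = 0.47207.
Balance m(1−p*) = e·p* gives e = m(1−p*)/p* = 0.754×0.52793/0.47207 = 0.84323.
Starting from p₀ = 0.47207; update p ← p + (dp/dt)·Δt with the new parameters.
  1  |  dp/dt·Δt = -0.278643  |  p_1 = 0.193424
  2  |  dp/dt·Δt = +0.330886  |  p_2 = 0.524310
  3  |  dp/dt·Δt = -0.392925  |  p_3 = 0.131385

0.131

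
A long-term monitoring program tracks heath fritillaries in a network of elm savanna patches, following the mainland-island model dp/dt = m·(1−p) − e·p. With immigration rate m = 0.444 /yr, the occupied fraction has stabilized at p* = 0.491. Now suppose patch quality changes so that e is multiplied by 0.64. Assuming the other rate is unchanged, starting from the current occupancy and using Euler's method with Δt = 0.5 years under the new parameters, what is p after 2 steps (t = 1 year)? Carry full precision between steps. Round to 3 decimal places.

Balance m(1−p*) = e·p* gives e = m(1−p*)/p* = 0.444×0.50900/0.49100 = 0.46028.
Starting from p₀ = 0.49100; update p ← p + (dp/dt)·Δt with the new parameters.
t = 0.5: p = 0.49100 + (+0.04068) = 0.53168
t = 1: p = 0.53168 + (+0.02566) = 0.55734

0.557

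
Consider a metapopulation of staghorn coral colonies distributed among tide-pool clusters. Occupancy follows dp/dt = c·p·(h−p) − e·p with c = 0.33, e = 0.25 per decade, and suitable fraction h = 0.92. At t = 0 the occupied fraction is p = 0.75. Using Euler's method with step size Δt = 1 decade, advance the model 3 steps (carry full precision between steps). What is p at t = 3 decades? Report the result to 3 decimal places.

Update rule: p ← p + [c·p·(h−p) − e·p]·Δt with Δt = 1.
p: 0.75000 → 0.60457  (Δp = -0.14542)
p: 0.60457 → 0.51636  (Δp = -0.08821)
p: 0.51636 → 0.45605  (Δp = -0.06031)

0.456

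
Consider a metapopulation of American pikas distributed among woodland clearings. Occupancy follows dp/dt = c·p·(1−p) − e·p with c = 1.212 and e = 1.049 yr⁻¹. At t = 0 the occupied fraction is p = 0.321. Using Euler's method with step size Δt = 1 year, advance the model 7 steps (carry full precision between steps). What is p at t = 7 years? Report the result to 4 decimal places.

0.1570

Update rule: p ← p + [c·p·(1−p) − e·p]·Δt with Δt = 1.
p: 0.32100 → 0.24844  (Δp = -0.07256)
p: 0.24844 → 0.21413  (Δp = -0.03431)
p: 0.21413 → 0.19346  (Δp = -0.02067)
p: 0.19346 → 0.17963  (Δp = -0.01383)
p: 0.17963 → 0.16980  (Δp = -0.00983)
p: 0.16980 → 0.16254  (Δp = -0.00727)
p: 0.16254 → 0.15701  (Δp = -0.00553)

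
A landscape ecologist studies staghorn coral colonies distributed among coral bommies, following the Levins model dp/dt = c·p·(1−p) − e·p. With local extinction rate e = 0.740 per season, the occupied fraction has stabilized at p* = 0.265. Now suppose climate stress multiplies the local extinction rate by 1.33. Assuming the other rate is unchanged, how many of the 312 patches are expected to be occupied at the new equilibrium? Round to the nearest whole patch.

Balance c(1−p*) = e gives c = e/(1 − 0.26500) = 0.740/0.73500 = 1.00680.
New p* = 1 − e/c = 1 − 0.98420/1.00680 = 0.02245.
Expected occupied = 312 × 0.02245 = 7.00 ≈ 7.

7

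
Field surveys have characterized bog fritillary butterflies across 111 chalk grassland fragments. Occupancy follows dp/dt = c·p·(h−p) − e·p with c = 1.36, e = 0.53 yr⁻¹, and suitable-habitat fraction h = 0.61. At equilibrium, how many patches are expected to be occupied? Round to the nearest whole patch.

p* = h − e/c = 0.61 − 0.3897 = 0.2203.
Expected occupied patches = N × p* = 111 × 0.2203 = 24.45 ≈ 24.

24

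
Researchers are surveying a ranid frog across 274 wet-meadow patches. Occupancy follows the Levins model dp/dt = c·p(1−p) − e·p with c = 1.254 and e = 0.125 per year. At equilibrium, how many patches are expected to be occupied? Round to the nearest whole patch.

p* = 1 − e/c = 1 − 0.125/1.254 = 0.9003.
Expected occupied patches = N × p* = 274 × 0.9003 = 246.69 ≈ 247.

247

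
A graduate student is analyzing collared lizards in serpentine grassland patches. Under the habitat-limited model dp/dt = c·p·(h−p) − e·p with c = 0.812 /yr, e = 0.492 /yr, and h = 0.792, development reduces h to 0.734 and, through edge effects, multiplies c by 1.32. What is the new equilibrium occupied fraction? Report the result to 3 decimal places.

Before: p* = h − e/c = 0.792 − 0.492/0.812 = 0.792 − 0.6059 = 0.1861.
After: c = 1.07184, e = 0.492, h = 0.734; p* = 0.734 − 0.492/1.07184 = 0.2750.

0.275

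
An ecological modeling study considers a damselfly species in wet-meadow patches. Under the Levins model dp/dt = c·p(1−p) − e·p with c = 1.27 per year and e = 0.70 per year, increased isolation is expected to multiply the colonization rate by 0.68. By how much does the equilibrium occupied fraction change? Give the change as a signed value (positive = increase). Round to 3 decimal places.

-0.259

Before: p* = 1 − 0.70/1.27 = 0.4488.
After the change, c = 0.8636, e = 0.7, so p* = 1 − 0.7/0.8636 = 0.1894.
Δp* = 0.1894 − 0.4488 = -0.2594.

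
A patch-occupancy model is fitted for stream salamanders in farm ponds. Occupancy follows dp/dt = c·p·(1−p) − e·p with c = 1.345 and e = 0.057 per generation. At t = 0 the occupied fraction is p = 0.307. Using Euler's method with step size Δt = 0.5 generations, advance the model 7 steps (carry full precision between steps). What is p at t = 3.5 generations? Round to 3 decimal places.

0.951

Update rule: p ← p + [c·p·(1−p) − e·p]·Δt with Δt = 0.5.
step 1: Δp = +0.13433, p = 0.44133
step 2: Δp = +0.15323, p = 0.59456
step 3: Δp = +0.14517, p = 0.73972
step 4: Δp = +0.10840, p = 0.84812
step 5: Δp = +0.06245, p = 0.91058
step 6: Δp = +0.02881, p = 0.93938
step 7: Δp = +0.01152, p = 0.95090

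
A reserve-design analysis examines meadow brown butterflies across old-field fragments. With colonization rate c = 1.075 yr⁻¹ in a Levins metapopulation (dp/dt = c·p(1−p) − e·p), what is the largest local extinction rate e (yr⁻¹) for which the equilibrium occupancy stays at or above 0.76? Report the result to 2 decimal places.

1 − e/c ≥ 0.76 ⇒ e ≤ c(1 − 0.76) = 1.075 × 0.2400.
e_max = 0.2580.

0.26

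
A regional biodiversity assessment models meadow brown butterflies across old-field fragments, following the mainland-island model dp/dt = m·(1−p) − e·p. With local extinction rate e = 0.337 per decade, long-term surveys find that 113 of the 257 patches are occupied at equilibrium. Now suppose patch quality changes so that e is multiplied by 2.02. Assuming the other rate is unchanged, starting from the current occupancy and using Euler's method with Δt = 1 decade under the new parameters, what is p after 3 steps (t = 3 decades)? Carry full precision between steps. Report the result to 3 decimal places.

0.280

Observed p* = 113/257 = 0.43969.
Balance m(1−p*) = e·p* gives m = e·p*/(1−p*) = 0.337×0.43969/0.56031 = 0.26445.
Starting from p₀ = 0.43969; update p ← p + (dp/dt)·Δt with the new parameters.
  1  |  dp/dt·Δt = -0.151139  |  p_1 = 0.288550
  2  |  dp/dt·Δt = -0.008284  |  p_2 = 0.280266
  3  |  dp/dt·Δt = -0.000454  |  p_3 = 0.279812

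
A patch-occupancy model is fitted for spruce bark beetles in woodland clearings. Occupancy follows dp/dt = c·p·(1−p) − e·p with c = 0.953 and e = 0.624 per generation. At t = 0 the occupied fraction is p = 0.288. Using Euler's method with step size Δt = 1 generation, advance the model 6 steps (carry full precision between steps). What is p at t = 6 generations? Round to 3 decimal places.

Update rule: p ← p + [c·p·(1−p) − e·p]·Δt with Δt = 1.
step 1: Δp = +0.01571, p = 0.30371
step 2: Δp = +0.01202, p = 0.31572
step 3: Δp = +0.00888, p = 0.32460
step 4: Δp = +0.00638, p = 0.33098
step 5: Δp = +0.00449, p = 0.33547
step 6: Δp = +0.00312, p = 0.33859

0.339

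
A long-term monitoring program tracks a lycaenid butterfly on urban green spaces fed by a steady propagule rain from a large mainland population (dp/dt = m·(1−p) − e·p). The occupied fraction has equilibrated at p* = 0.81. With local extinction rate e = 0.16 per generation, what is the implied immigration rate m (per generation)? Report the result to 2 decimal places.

0.68

At equilibrium m(1−p*) = e·p*, so m = e·p*/(1−p*).
m = 0.16 × 0.81 / 0.1900 = 0.1296/0.1900 = 0.6821.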